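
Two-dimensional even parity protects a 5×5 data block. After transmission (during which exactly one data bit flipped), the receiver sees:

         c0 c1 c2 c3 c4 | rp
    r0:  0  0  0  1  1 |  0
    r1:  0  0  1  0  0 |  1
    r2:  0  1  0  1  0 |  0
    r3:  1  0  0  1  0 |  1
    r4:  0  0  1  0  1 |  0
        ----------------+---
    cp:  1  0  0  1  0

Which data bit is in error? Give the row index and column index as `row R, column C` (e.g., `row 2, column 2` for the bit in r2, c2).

row 3, column 1

Recompute each row's even parity and compare to rp:
  r0: data parity 0, sent rp 0 → ok
  r1: data parity 1, sent rp 1 → ok
  r2: data parity 0, sent rp 0 → ok
  r3: data parity 0, sent rp 1 → mismatch
  r4: data parity 0, sent rp 0 → ok
Recompute each column's even parity and compare to cp:
  c0: data parity 1, sent cp 1 → ok
  c1: data parity 1, sent cp 0 → mismatch
  c2: data parity 0, sent cp 0 → ok
  c3: data parity 1, sent cp 1 → ok
  c4: data parity 0, sent cp 0 → ok
Exactly one row (r3) and one column (c1) fail → the flipped bit is at their intersection.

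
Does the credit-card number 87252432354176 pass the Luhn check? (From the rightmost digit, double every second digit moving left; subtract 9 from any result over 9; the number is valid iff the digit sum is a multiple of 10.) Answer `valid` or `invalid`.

valid

From the right, keep odd positions and double even positions (subtract 9 from any doubled value over 9):
  doubled (positions 2,4,...): 5 8 6 6 4 4 7 → sum 40
  kept (positions 1,3,...): 6 1 5 2 4 5 7 → sum 30
Total = 70.
70 mod 10 = 0, so the number is valid.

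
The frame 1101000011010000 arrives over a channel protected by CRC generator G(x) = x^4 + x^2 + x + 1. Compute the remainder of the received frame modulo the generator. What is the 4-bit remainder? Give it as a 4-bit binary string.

0000

Modulo-2 division of 1101000011010000 by 10111:
  pos 0: 11010 XOR 10111 = 01101
  pos 1: 11010 XOR 10111 = 01101
  pos 2: 11010 XOR 10111 = 01101
  pos 3: 11010 XOR 10111 = 01101
  pos 4: 11011 XOR 10111 = 01100
  pos 5: 11001 XOR 10111 = 01110
  pos 6: 11100 XOR 10111 = 01011
  pos 7: 10111 XOR 10111 = 00000
Remainder = 0000 (zero — the frame passes the CRC check).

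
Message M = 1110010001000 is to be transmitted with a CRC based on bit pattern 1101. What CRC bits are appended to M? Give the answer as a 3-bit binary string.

Append 3 zeros: 1110010001000000. Divide by 1101 (XOR where the leading bit is 1):
  pos 0: 1110 XOR 1101 = 0011
  pos 2: 1101 XOR 1101 = 0000
  pos 9: 1000 XOR 1101 = 0101
  pos 10: 1010 XOR 1101 = 0111
  pos 11: 1110 XOR 1101 = 0011
Remainder (last 3 bits) = 110. This is the CRC / FCS.

110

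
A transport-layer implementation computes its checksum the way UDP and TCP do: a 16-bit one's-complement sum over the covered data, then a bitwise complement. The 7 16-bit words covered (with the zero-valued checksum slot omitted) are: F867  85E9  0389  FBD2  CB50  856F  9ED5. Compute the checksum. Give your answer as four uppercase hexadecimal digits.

One's-complement addition (fold any carry out of bit 15 back into bit 0):
  0xF867 + 0x85E9 = 0x17E50 → wrap carry → 0x7E51
  0x7E51 + 0x0389 = 0x081DA
  0x81DA + 0xFBD2 = 0x17DAC → wrap carry → 0x7DAD
  0x7DAD + 0xCB50 = 0x148FD → wrap carry → 0x48FE
  0x48FE + 0x856F = 0x0CE6D
  0xCE6D + 0x9ED5 = 0x16D42 → wrap carry → 0x6D43
One's-complement sum = 0x6D43.
Checksum = ~0x6D43 & 0xFFFF = 0x92BC.

92BC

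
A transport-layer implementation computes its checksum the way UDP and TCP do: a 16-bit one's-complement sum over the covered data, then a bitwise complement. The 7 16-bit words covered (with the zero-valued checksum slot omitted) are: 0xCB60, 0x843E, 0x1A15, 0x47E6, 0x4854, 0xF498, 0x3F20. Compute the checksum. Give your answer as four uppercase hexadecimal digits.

D257

One's-complement addition (fold any carry out of bit 15 back into bit 0):
  0xCB60 + 0x843E = 0x14F9E → wrap carry → 0x4F9F
  0x4F9F + 0x1A15 = 0x069B4
  0x69B4 + 0x47E6 = 0x0B19A
  0xB19A + 0x4854 = 0x0F9EE
  0xF9EE + 0xF498 = 0x1EE86 → wrap carry → 0xEE87
  0xEE87 + 0x3F20 = 0x12DA7 → wrap carry → 0x2DA8
One's-complement sum = 0x2DA8.
Checksum = ~0x2DA8 & 0xFFFF = 0xD257.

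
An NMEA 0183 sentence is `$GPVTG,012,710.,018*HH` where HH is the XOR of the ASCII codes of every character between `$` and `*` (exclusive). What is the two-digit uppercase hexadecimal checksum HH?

6C

XOR the ASCII codes of the payload characters:
  'G' = 0x47 → acc = 0x47
  'P' = 0x50 → acc = 0x17
  'V' = 0x56 → acc = 0x41
  'T' = 0x54 → acc = 0x15
  'G' = 0x47 → acc = 0x52
  ',' = 0x2C → acc = 0x7E
  '0' = 0x30 → acc = 0x4E
  '1' = 0x31 → acc = 0x7F
  '2' = 0x32 → acc = 0x4D
  ',' = 0x2C → acc = 0x61
  '7' = 0x37 → acc = 0x56
  '1' = 0x31 → acc = 0x67
  '0' = 0x30 → acc = 0x57
  '.' = 0x2E → acc = 0x79
  ',' = 0x2C → acc = 0x55
  '0' = 0x30 → acc = 0x65
  '1' = 0x31 → acc = 0x54
  '8' = 0x38 → acc = 0x6C
Checksum = 0x6C.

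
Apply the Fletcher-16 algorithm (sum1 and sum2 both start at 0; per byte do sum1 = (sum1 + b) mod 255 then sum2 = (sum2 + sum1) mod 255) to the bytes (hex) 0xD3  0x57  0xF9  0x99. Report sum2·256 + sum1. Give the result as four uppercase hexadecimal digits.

Running sums (mod 255):
  after byte 0 (0xD3): sum1=211, sum2=211
  after byte 1 (0x57): sum1=43, sum2=254
  after byte 2 (0xF9): sum1=37, sum2=36
  after byte 3 (0x99): sum1=190, sum2=226
Checksum = sum2·256 + sum1 = 226·256 + 190 = 58046 = 0xE2BE.

E2BE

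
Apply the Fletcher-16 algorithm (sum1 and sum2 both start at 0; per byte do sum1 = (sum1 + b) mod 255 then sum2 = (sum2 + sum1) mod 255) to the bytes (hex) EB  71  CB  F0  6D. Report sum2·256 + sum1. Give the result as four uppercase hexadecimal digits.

Running sums (mod 255):
  after byte 0 (EB): sum1=235, sum2=235
  after byte 1 (71): sum1=93, sum2=73
  after byte 2 (CB): sum1=41, sum2=114
  after byte 3 (F0): sum1=26, sum2=140
  after byte 4 (6D): sum1=135, sum2=20
Checksum = sum2·256 + sum1 = 20·256 + 135 = 5255 = 0x1487.

1487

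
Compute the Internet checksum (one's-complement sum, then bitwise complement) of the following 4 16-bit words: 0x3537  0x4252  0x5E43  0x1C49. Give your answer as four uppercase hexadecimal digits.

0DEA

One's-complement addition (fold any carry out of bit 15 back into bit 0):
  0x3537 + 0x4252 = 0x07789
  0x7789 + 0x5E43 = 0x0D5CC
  0xD5CC + 0x1C49 = 0x0F215
One's-complement sum = 0xF215.
Checksum = ~0xF215 & 0xFFFF = 0x0DEA.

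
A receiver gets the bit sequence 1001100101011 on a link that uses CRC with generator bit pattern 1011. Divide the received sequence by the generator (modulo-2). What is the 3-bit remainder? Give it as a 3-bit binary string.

110

Modulo-2 division of 1001100101011 by 1011:
  pos 0: 1001 XOR 1011 = 0010
  pos 2: 1010 XOR 1011 = 0001
  pos 5: 1010 XOR 1011 = 0001
  pos 8: 1101 XOR 1011 = 0110
  pos 9: 1101 XOR 1011 = 0110
Remainder = 110 (nonzero — an error is detected).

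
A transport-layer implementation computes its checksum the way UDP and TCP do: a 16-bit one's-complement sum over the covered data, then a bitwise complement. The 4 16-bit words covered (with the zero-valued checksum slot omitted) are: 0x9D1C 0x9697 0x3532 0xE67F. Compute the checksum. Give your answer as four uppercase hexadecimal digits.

One's-complement addition (fold any carry out of bit 15 back into bit 0):
  0x9D1C + 0x9697 = 0x133B3 → wrap carry → 0x33B4
  0x33B4 + 0x3532 = 0x068E6
  0x68E6 + 0xE67F = 0x14F65 → wrap carry → 0x4F66
One's-complement sum = 0x4F66.
Checksum = ~0x4F66 & 0xFFFF = 0xB099.

B099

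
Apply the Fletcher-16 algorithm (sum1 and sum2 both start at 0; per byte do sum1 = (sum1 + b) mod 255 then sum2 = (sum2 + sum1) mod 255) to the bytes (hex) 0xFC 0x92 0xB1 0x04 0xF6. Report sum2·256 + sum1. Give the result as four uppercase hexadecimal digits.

Running sums (mod 255):
  after byte 0 (0xFC): sum1=252, sum2=252
  after byte 1 (0x92): sum1=143, sum2=140
  after byte 2 (0xB1): sum1=65, sum2=205
  after byte 3 (0x04): sum1=69, sum2=19
  after byte 4 (0xF6): sum1=60, sum2=79
Checksum = sum2·256 + sum1 = 79·256 + 60 = 20284 = 0x4F3C.

4F3C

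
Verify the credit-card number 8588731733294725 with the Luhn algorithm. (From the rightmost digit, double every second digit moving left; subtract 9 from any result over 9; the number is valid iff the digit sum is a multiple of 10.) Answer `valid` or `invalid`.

From the right, keep odd positions and double even positions (subtract 9 from any doubled value over 9):
  doubled (positions 2,4,...): 4 8 4 6 2 5 7 7 → sum 43
  kept (positions 1,3,...): 5 7 9 3 7 3 8 5 → sum 47
Total = 90.
90 mod 10 = 0, so the number is valid.

valid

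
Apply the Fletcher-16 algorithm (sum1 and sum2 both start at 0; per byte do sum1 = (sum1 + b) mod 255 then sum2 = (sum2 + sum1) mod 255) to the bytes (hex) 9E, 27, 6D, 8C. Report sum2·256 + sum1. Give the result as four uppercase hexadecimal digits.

57BF

Running sums (mod 255):
  after byte 0 (9E): sum1=158, sum2=158
  after byte 1 (27): sum1=197, sum2=100
  after byte 2 (6D): sum1=51, sum2=151
  after byte 3 (8C): sum1=191, sum2=87
Checksum = sum2·256 + sum1 = 87·256 + 191 = 22463 = 0x57BF.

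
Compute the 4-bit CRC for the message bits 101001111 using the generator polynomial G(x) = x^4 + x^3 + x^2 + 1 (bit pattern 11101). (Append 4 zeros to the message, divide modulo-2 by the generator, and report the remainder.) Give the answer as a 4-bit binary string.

Append 4 zeros: 1010011110000. Divide by 11101 (XOR where the leading bit is 1):
  pos 0: 10100 XOR 11101 = 01001
  pos 1: 10011 XOR 11101 = 01110
  pos 2: 11101 XOR 11101 = 00000
  pos 7: 11000 XOR 11101 = 00101
Remainder (last 4 bits) = 1010. This is the CRC / FCS.

1010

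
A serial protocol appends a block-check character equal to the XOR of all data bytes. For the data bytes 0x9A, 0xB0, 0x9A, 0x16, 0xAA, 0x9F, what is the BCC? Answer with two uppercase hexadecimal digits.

93

XOR the bytes together:
  start with 0x9A
  0x9A ⊕ 0xB0 = 0x2A
  0x2A ⊕ 0x9A = 0xB0
  0xB0 ⊕ 0x16 = 0xA6
  0xA6 ⊕ 0xAA = 0x0C
  0x0C ⊕ 0x9F = 0x93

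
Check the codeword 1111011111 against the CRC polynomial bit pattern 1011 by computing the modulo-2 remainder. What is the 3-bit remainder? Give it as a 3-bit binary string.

000

Modulo-2 division of 1111011111 by 1011:
  pos 0: 1111 XOR 1011 = 0100
  pos 1: 1000 XOR 1011 = 0011
  pos 3: 1111 XOR 1011 = 0100
  pos 4: 1001 XOR 1011 = 0010
  pos 6: 1011 XOR 1011 = 0000
Remainder = 000 (zero — the frame passes the CRC check).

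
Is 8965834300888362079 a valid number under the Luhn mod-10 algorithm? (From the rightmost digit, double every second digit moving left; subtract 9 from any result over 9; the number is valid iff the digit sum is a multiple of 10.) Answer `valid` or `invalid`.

From the right, keep odd positions and double even positions (subtract 9 from any doubled value over 9):
  doubled (positions 2,4,...): 5 4 6 7 0 6 6 1 9 → sum 44
  kept (positions 1,3,...): 9 0 6 8 8 0 4 8 6 8 → sum 57
Total = 101.
101 mod 10 = 1, so the number is invalid.

invalid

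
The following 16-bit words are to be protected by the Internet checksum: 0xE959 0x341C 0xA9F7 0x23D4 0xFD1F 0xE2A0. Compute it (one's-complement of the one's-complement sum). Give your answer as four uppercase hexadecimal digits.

One's-complement addition (fold any carry out of bit 15 back into bit 0):
  0xE959 + 0x341C = 0x11D75 → wrap carry → 0x1D76
  0x1D76 + 0xA9F7 = 0x0C76D
  0xC76D + 0x23D4 = 0x0EB41
  0xEB41 + 0xFD1F = 0x1E860 → wrap carry → 0xE861
  0xE861 + 0xE2A0 = 0x1CB01 → wrap carry → 0xCB02
One's-complement sum = 0xCB02.
Checksum = ~0xCB02 & 0xFFFF = 0x34FD.

34FD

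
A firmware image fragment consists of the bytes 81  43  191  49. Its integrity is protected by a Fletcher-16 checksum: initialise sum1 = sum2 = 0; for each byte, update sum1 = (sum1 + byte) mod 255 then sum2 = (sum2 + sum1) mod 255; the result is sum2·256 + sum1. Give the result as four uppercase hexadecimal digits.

776D

Running sums (mod 255):
  after byte 0 (81): sum1=81, sum2=81
  after byte 1 (43): sum1=124, sum2=205
  after byte 2 (191): sum1=60, sum2=10
  after byte 3 (49): sum1=109, sum2=119
Checksum = sum2·256 + sum1 = 119·256 + 109 = 30573 = 0x776D.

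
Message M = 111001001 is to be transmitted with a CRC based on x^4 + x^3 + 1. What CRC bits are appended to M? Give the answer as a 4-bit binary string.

Append 4 zeros: 1110010010000. Divide by 11001 (XOR where the leading bit is 1):
  pos 0: 11100 XOR 11001 = 00101
  pos 2: 10110 XOR 11001 = 01111
  pos 3: 11110 XOR 11001 = 00111
  pos 5: 11110 XOR 11001 = 00111
  pos 7: 11100 XOR 11001 = 00101
Remainder (last 4 bits) = 1010. This is the CRC / FCS.

1010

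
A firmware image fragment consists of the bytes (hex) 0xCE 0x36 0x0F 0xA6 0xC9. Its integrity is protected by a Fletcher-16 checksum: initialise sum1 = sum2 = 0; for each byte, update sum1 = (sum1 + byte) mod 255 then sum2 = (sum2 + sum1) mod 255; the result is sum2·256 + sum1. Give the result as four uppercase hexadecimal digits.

2784

Running sums (mod 255):
  after byte 0 (0xCE): sum1=206, sum2=206
  after byte 1 (0x36): sum1=5, sum2=211
  after byte 2 (0x0F): sum1=20, sum2=231
  after byte 3 (0xA6): sum1=186, sum2=162
  after byte 4 (0xC9): sum1=132, sum2=39
Checksum = sum2·256 + sum1 = 39·256 + 132 = 10116 = 0x2784.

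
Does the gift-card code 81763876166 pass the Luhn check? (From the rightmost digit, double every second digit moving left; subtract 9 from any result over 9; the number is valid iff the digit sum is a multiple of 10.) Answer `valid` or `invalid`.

valid

From the right, keep odd positions and double even positions (subtract 9 from any doubled value over 9):
  doubled (positions 2,4,...): 3 3 7 3 2 → sum 18
  kept (positions 1,3,...): 6 1 7 3 7 8 → sum 32
Total = 50.
50 mod 10 = 0, so the number is valid.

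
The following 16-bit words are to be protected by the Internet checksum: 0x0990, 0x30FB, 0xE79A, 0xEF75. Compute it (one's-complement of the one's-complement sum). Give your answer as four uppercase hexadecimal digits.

EE63

One's-complement addition (fold any carry out of bit 15 back into bit 0):
  0x0990 + 0x30FB = 0x03A8B
  0x3A8B + 0xE79A = 0x12225 → wrap carry → 0x2226
  0x2226 + 0xEF75 = 0x1119B → wrap carry → 0x119C
One's-complement sum = 0x119C.
Checksum = ~0x119C & 0xFFFF = 0xEE63.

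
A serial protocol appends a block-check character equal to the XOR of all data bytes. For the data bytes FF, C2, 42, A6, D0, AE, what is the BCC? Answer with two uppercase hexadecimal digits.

XOR the bytes together:
  start with 0xFF
  0xFF ⊕ 0xC2 = 0x3D
  0x3D ⊕ 0x42 = 0x7F
  0x7F ⊕ 0xA6 = 0xD9
  0xD9 ⊕ 0xD0 = 0x09
  0x09 ⊕ 0xAE = 0xA7

A7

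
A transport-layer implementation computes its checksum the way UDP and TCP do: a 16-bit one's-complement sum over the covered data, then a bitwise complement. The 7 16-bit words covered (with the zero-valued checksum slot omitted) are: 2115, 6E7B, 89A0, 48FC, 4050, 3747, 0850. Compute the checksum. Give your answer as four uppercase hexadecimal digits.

One's-complement addition (fold any carry out of bit 15 back into bit 0):
  0x2115 + 0x6E7B = 0x08F90
  0x8F90 + 0x89A0 = 0x11930 → wrap carry → 0x1931
  0x1931 + 0x48FC = 0x0622D
  0x622D + 0x4050 = 0x0A27D
  0xA27D + 0x3747 = 0x0D9C4
  0xD9C4 + 0x0850 = 0x0E214
One's-complement sum = 0xE214.
Checksum = ~0xE214 & 0xFFFF = 0x1DEB.

1DEB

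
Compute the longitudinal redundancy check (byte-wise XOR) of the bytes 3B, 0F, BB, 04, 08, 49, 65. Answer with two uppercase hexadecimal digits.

XOR the bytes together:
  start with 0x3B
  0x3B ⊕ 0x0F = 0x34
  0x34 ⊕ 0xBB = 0x8F
  0x8F ⊕ 0x04 = 0x8B
  0x8B ⊕ 0x08 = 0x83
  0x83 ⊕ 0x49 = 0xCA
  0xCA ⊕ 0x65 = 0xAF

AF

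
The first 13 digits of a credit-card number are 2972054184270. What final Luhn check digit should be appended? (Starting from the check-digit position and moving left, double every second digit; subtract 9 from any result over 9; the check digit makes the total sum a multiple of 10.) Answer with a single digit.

4

Partial digits right→left: 0 7 2 4 8 1 4 5 0 2 7 9 2
Double every second digit counting from the check-digit position (so the 1st, 3rd, 5th, ... of the partial from the right).
  doubled (with −9 where >9): 0 4 7 8 0 5 4 → sum 28
  kept as-is: 7 4 1 5 2 9 → sum 28
Total = 28 + 28 = 56.
Check digit = (10 − (56 mod 10)) mod 10 = 4.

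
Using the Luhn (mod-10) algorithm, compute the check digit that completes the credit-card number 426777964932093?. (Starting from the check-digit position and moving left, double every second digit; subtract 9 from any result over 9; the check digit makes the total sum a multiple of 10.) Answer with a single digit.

Partial digits right→left: 3 9 0 2 3 9 4 6 9 7 7 7 6 2 4
Double every second digit counting from the check-digit position (so the 1st, 3rd, 5th, ... of the partial from the right).
  doubled (with −9 where >9): 6 0 6 8 9 5 3 8 → sum 45
  kept as-is: 9 2 9 6 7 7 2 → sum 42
Total = 45 + 42 = 87.
Check digit = (10 − (87 mod 10)) mod 10 = 3.

3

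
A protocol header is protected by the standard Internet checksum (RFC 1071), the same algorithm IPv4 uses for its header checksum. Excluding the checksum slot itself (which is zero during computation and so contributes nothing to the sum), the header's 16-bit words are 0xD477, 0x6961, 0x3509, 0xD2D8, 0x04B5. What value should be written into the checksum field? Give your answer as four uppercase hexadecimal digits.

One's-complement addition (fold any carry out of bit 15 back into bit 0):
  0xD477 + 0x6961 = 0x13DD8 → wrap carry → 0x3DD9
  0x3DD9 + 0x3509 = 0x072E2
  0x72E2 + 0xD2D8 = 0x145BA → wrap carry → 0x45BB
  0x45BB + 0x04B5 = 0x04A70
One's-complement sum = 0x4A70.
Checksum = ~0x4A70 & 0xFFFF = 0xB58F.

B58F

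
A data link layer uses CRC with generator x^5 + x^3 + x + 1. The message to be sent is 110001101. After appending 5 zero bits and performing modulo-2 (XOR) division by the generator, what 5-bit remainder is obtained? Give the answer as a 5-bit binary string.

00111

Append 5 zeros: 11000110100000. Divide by 101011 (XOR where the leading bit is 1):
  pos 0: 110001 XOR 101011 = 011010
  pos 1: 110101 XOR 101011 = 011110
  pos 2: 111100 XOR 101011 = 010111
  pos 3: 101111 XOR 101011 = 000100
  pos 6: 100000 XOR 101011 = 001011
  pos 8: 101100 XOR 101011 = 000111
Remainder (last 5 bits) = 00111. This is the CRC / FCS.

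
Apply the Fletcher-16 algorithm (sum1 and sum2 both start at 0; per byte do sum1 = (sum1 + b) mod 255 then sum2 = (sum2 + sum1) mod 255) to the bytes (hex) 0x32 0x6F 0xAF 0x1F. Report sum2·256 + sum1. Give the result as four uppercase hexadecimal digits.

9570

Running sums (mod 255):
  after byte 0 (0x32): sum1=50, sum2=50
  after byte 1 (0x6F): sum1=161, sum2=211
  after byte 2 (0xAF): sum1=81, sum2=37
  after byte 3 (0x1F): sum1=112, sum2=149
Checksum = sum2·256 + sum1 = 149·256 + 112 = 38256 = 0x9570.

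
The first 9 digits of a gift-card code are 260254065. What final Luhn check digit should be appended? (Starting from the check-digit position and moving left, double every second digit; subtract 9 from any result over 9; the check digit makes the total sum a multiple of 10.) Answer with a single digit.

6

Partial digits right→left: 5 6 0 4 5 2 0 6 2
Double every second digit counting from the check-digit position (so the 1st, 3rd, 5th, ... of the partial from the right).
  doubled (with −9 where >9): 1 0 1 0 4 → sum 6
  kept as-is: 6 4 2 6 → sum 18
Total = 6 + 18 = 24.
Check digit = (10 − (24 mod 10)) mod 10 = 6.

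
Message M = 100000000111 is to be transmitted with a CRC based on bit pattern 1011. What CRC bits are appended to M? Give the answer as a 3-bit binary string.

011

Append 3 zeros: 100000000111000. Divide by 1011 (XOR where the leading bit is 1):
  pos 0: 1000 XOR 1011 = 0011
  pos 2: 1100 XOR 1011 = 0111
  pos 3: 1110 XOR 1011 = 0101
  pos 4: 1010 XOR 1011 = 0001
  pos 7: 1011 XOR 1011 = 0000
  pos 11: 1000 XOR 1011 = 0011
Remainder (last 3 bits) = 011. This is the CRC / FCS.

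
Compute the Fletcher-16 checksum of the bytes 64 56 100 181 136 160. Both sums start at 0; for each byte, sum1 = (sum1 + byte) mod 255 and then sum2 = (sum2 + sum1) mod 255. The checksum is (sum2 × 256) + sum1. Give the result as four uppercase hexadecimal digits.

Running sums (mod 255):
  after byte 0 (64): sum1=64, sum2=64
  after byte 1 (56): sum1=120, sum2=184
  after byte 2 (100): sum1=220, sum2=149
  after byte 3 (181): sum1=146, sum2=40
  after byte 4 (136): sum1=27, sum2=67
  after byte 5 (160): sum1=187, sum2=254
Checksum = sum2·256 + sum1 = 254·256 + 187 = 65211 = 0xFEBB.

FEBB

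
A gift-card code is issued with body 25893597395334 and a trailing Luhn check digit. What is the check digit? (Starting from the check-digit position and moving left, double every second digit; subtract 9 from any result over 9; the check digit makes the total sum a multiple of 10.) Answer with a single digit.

Partial digits right→left: 4 3 3 5 9 3 7 9 5 3 9 8 5 2
Double every second digit counting from the check-digit position (so the 1st, 3rd, 5th, ... of the partial from the right).
  doubled (with −9 where >9): 8 6 9 5 1 9 1 → sum 39
  kept as-is: 3 5 3 9 3 8 2 → sum 33
Total = 39 + 33 = 72.
Check digit = (10 − (72 mod 10)) mod 10 = 8.

8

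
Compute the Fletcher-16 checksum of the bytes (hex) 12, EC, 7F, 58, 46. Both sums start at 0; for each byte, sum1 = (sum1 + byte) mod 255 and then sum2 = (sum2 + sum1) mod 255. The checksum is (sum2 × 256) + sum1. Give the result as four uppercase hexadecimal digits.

Running sums (mod 255):
  after byte 0 (12): sum1=18, sum2=18
  after byte 1 (EC): sum1=254, sum2=17
  after byte 2 (7F): sum1=126, sum2=143
  after byte 3 (58): sum1=214, sum2=102
  after byte 4 (46): sum1=29, sum2=131
Checksum = sum2·256 + sum1 = 131·256 + 29 = 33565 = 0x831D.

831D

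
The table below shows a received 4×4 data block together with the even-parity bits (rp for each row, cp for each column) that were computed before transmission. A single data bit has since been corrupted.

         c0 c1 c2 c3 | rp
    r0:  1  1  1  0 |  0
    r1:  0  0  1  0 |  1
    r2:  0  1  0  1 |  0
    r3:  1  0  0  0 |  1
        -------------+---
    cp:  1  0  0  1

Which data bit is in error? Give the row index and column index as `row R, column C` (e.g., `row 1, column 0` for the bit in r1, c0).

Recompute each row's even parity and compare to rp:
  r0: data parity 1, sent rp 0 → mismatch
  r1: data parity 1, sent rp 1 → ok
  r2: data parity 0, sent rp 0 → ok
  r3: data parity 1, sent rp 1 → ok
Recompute each column's even parity and compare to cp:
  c0: data parity 0, sent cp 1 → mismatch
  c1: data parity 0, sent cp 0 → ok
  c2: data parity 0, sent cp 0 → ok
  c3: data parity 1, sent cp 1 → ok
Exactly one row (r0) and one column (c0) fail → the flipped bit is at their intersection.

row 0, column 0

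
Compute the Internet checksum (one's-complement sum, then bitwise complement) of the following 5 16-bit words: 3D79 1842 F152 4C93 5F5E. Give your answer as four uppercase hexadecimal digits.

One's-complement addition (fold any carry out of bit 15 back into bit 0):
  0x3D79 + 0x1842 = 0x055BB
  0x55BB + 0xF152 = 0x1470D → wrap carry → 0x470E
  0x470E + 0x4C93 = 0x093A1
  0x93A1 + 0x5F5E = 0x0F2FF
One's-complement sum = 0xF2FF.
Checksum = ~0xF2FF & 0xFFFF = 0x0D00.

0D00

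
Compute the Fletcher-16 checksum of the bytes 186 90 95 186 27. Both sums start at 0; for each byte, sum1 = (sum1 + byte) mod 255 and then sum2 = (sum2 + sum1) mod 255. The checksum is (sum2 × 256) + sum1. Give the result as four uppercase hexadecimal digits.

Running sums (mod 255):
  after byte 0 (186): sum1=186, sum2=186
  after byte 1 (90): sum1=21, sum2=207
  after byte 2 (95): sum1=116, sum2=68
  after byte 3 (186): sum1=47, sum2=115
  after byte 4 (27): sum1=74, sum2=189
Checksum = sum2·256 + sum1 = 189·256 + 74 = 48458 = 0xBD4A.

BD4A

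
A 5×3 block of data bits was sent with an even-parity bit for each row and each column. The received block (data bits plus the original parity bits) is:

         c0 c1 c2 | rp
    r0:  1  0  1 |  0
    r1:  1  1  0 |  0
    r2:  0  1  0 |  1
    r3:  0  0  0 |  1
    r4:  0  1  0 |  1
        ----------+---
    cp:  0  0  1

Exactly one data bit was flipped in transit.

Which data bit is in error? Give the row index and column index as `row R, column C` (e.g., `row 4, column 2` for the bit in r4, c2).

Recompute each row's even parity and compare to rp:
  r0: data parity 0, sent rp 0 → ok
  r1: data parity 0, sent rp 0 → ok
  r2: data parity 1, sent rp 1 → ok
  r3: data parity 0, sent rp 1 → mismatch
  r4: data parity 1, sent rp 1 → ok
Recompute each column's even parity and compare to cp:
  c0: data parity 0, sent cp 0 → ok
  c1: data parity 1, sent cp 0 → mismatch
  c2: data parity 1, sent cp 1 → ok
Exactly one row (r3) and one column (c1) fail → the flipped bit is at their intersection.

row 3, column 1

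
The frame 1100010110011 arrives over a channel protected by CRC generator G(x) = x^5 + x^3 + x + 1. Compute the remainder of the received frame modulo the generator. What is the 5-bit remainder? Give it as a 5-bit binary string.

Modulo-2 division of 1100010110011 by 101011:
  pos 0: 110001 XOR 101011 = 011010
  pos 1: 110100 XOR 101011 = 011111
  pos 2: 111111 XOR 101011 = 010100
  pos 3: 101001 XOR 101011 = 000010
  pos 7: 100011 XOR 101011 = 001000
Remainder = 01000 (nonzero — an error is detected).

01000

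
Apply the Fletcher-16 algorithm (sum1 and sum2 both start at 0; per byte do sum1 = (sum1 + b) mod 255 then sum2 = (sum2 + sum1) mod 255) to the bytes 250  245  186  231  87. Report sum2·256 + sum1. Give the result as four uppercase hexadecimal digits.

16EA

Running sums (mod 255):
  after byte 0 (250): sum1=250, sum2=250
  after byte 1 (245): sum1=240, sum2=235
  after byte 2 (186): sum1=171, sum2=151
  after byte 3 (231): sum1=147, sum2=43
  after byte 4 (87): sum1=234, sum2=22
Checksum = sum2·256 + sum1 = 22·256 + 234 = 5866 = 0x16EA.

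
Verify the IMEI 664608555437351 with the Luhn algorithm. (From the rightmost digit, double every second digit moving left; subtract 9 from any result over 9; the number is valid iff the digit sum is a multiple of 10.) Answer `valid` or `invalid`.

invalid

From the right, keep odd positions and double even positions (subtract 9 from any doubled value over 9):
  doubled (positions 2,4,...): 1 5 8 1 7 3 3 → sum 28
  kept (positions 1,3,...): 1 3 3 5 5 0 4 6 → sum 27
Total = 55.
55 mod 10 = 5, so the number is invalid.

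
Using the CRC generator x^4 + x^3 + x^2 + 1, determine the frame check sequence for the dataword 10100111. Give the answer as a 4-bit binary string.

1101

Append 4 zeros: 101001110000. Divide by 11101 (XOR where the leading bit is 1):
  pos 0: 10100 XOR 11101 = 01001
  pos 1: 10011 XOR 11101 = 01110
  pos 2: 11101 XOR 11101 = 00000
  pos 7: 10000 XOR 11101 = 01101
Remainder (last 4 bits) = 1101. This is the CRC / FCS.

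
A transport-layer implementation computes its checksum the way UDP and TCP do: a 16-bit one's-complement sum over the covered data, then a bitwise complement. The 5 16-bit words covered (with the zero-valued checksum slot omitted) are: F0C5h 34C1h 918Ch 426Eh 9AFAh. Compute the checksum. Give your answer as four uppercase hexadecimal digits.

One's-complement addition (fold any carry out of bit 15 back into bit 0):
  0xF0C5 + 0x34C1 = 0x12586 → wrap carry → 0x2587
  0x2587 + 0x918C = 0x0B713
  0xB713 + 0x426E = 0x0F981
  0xF981 + 0x9AFA = 0x1947B → wrap carry → 0x947C
One's-complement sum = 0x947C.
Checksum = ~0x947C & 0xFFFF = 0x6B83.

6B83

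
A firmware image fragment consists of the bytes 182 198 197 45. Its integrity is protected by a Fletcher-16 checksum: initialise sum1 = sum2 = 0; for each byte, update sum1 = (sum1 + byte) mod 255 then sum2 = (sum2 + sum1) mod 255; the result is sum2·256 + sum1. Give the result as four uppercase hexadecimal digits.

E770

Running sums (mod 255):
  after byte 0 (182): sum1=182, sum2=182
  after byte 1 (198): sum1=125, sum2=52
  after byte 2 (197): sum1=67, sum2=119
  after byte 3 (45): sum1=112, sum2=231
Checksum = sum2·256 + sum1 = 231·256 + 112 = 59248 = 0xE770.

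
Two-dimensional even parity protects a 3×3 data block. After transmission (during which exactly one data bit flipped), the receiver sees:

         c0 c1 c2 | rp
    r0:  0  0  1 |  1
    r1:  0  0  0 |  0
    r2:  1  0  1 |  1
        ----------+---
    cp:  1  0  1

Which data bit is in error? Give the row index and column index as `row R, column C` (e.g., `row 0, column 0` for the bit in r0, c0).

row 2, column 2

Recompute each row's even parity and compare to rp:
  r0: data parity 1, sent rp 1 → ok
  r1: data parity 0, sent rp 0 → ok
  r2: data parity 0, sent rp 1 → mismatch
Recompute each column's even parity and compare to cp:
  c0: data parity 1, sent cp 1 → ok
  c1: data parity 0, sent cp 0 → ok
  c2: data parity 0, sent cp 1 → mismatch
Exactly one row (r2) and one column (c2) fail → the flipped bit is at their intersection.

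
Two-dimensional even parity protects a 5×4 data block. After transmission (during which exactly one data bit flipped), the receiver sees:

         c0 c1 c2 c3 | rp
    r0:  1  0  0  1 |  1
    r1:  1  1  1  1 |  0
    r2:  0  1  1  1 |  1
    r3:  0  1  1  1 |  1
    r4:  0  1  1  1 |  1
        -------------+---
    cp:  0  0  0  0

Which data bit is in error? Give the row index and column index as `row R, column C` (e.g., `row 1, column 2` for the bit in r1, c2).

row 0, column 3

Recompute each row's even parity and compare to rp:
  r0: data parity 0, sent rp 1 → mismatch
  r1: data parity 0, sent rp 0 → ok
  r2: data parity 1, sent rp 1 → ok
  r3: data parity 1, sent rp 1 → ok
  r4: data parity 1, sent rp 1 → ok
Recompute each column's even parity and compare to cp:
  c0: data parity 0, sent cp 0 → ok
  c1: data parity 0, sent cp 0 → ok
  c2: data parity 0, sent cp 0 → ok
  c3: data parity 1, sent cp 0 → mismatch
Exactly one row (r0) and one column (c3) fail → the flipped bit is at their intersection.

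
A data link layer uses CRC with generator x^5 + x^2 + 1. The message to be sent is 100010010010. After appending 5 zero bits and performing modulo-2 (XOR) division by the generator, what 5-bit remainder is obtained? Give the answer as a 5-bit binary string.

00101

Append 5 zeros: 10001001001000000. Divide by 100101 (XOR where the leading bit is 1):
  pos 0: 100010 XOR 100101 = 000111
  pos 3: 111010 XOR 100101 = 011111
  pos 4: 111110 XOR 100101 = 011011
  pos 5: 110111 XOR 100101 = 010010
  pos 6: 100100 XOR 100101 = 000001
  pos 11: 100000 XOR 100101 = 000101
Remainder (last 5 bits) = 00101. This is the CRC / FCS.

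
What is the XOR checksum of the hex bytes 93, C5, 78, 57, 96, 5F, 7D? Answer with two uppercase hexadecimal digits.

XOR the bytes together:
  start with 0x93
  0x93 ⊕ 0xC5 = 0x56
  0x56 ⊕ 0x78 = 0x2E
  0x2E ⊕ 0x57 = 0x79
  0x79 ⊕ 0x96 = 0xEF
  0xEF ⊕ 0x5F = 0xB0
  0xB0 ⊕ 0x7D = 0xCD

CD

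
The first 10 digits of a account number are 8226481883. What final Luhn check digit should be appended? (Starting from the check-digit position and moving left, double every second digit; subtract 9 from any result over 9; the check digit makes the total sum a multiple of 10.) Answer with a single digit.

0

Partial digits right→left: 3 8 8 1 8 4 6 2 2 8
Double every second digit counting from the check-digit position (so the 1st, 3rd, 5th, ... of the partial from the right).
  doubled (with −9 where >9): 6 7 7 3 4 → sum 27
  kept as-is: 8 1 4 2 8 → sum 23
Total = 27 + 23 = 50.
Check digit = (10 − (50 mod 10)) mod 10 = 0.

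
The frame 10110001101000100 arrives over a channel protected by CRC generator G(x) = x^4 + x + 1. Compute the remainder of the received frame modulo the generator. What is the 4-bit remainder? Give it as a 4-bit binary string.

0001

Modulo-2 division of 10110001101000100 by 10011:
  pos 0: 10110 XOR 10011 = 00101
  pos 2: 10100 XOR 10011 = 00111
  pos 4: 11111 XOR 10011 = 01100
  pos 5: 11000 XOR 10011 = 01011
  pos 6: 10111 XOR 10011 = 00100
  pos 8: 10000 XOR 10011 = 00011
  pos 11: 11010 XOR 10011 = 01001
  pos 12: 10010 XOR 10011 = 00001
Remainder = 0001 (nonzero — an error is detected).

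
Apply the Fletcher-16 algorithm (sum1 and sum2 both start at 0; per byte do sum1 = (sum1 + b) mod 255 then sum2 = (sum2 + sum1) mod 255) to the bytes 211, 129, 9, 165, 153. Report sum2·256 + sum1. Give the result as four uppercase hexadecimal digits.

299D

Running sums (mod 255):
  after byte 0 (211): sum1=211, sum2=211
  after byte 1 (129): sum1=85, sum2=41
  after byte 2 (9): sum1=94, sum2=135
  after byte 3 (165): sum1=4, sum2=139
  after byte 4 (153): sum1=157, sum2=41
Checksum = sum2·256 + sum1 = 41·256 + 157 = 10653 = 0x299D.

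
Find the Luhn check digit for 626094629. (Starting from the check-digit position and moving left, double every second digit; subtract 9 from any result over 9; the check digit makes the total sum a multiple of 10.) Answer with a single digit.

Partial digits right→left: 9 2 6 4 9 0 6 2 6
Double every second digit counting from the check-digit position (so the 1st, 3rd, 5th, ... of the partial from the right).
  doubled (with −9 where >9): 9 3 9 3 3 → sum 27
  kept as-is: 2 4 0 2 → sum 8
Total = 27 + 8 = 35.
Check digit = (10 − (35 mod 10)) mod 10 = 5.

5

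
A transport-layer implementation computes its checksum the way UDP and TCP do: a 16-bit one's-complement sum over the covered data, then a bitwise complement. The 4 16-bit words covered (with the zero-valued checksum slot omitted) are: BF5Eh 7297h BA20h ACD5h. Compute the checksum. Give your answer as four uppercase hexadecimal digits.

6713

One's-complement addition (fold any carry out of bit 15 back into bit 0):
  0xBF5E + 0x7297 = 0x131F5 → wrap carry → 0x31F6
  0x31F6 + 0xBA20 = 0x0EC16
  0xEC16 + 0xACD5 = 0x198EB → wrap carry → 0x98EC
One's-complement sum = 0x98EC.
Checksum = ~0x98EC & 0xFFFF = 0x6713.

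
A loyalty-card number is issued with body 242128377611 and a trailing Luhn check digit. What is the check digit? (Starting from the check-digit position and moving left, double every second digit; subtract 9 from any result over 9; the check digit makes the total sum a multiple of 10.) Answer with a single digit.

Partial digits right→left: 1 1 6 7 7 3 8 2 1 2 4 2
Double every second digit counting from the check-digit position (so the 1st, 3rd, 5th, ... of the partial from the right).
  doubled (with −9 where >9): 2 3 5 7 2 8 → sum 27
  kept as-is: 1 7 3 2 2 2 → sum 17
Total = 27 + 17 = 44.
Check digit = (10 − (44 mod 10)) mod 10 = 6.

6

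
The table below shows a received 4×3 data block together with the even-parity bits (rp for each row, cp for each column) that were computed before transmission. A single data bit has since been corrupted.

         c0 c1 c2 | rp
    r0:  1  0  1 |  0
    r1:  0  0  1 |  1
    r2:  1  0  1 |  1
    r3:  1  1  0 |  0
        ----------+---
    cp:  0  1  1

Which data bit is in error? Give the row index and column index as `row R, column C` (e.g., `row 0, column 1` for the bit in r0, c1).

row 2, column 0

Recompute each row's even parity and compare to rp:
  r0: data parity 0, sent rp 0 → ok
  r1: data parity 1, sent rp 1 → ok
  r2: data parity 0, sent rp 1 → mismatch
  r3: data parity 0, sent rp 0 → ok
Recompute each column's even parity and compare to cp:
  c0: data parity 1, sent cp 0 → mismatch
  c1: data parity 1, sent cp 1 → ok
  c2: data parity 1, sent cp 1 → ok
Exactly one row (r2) and one column (c0) fail → the flipped bit is at their intersection.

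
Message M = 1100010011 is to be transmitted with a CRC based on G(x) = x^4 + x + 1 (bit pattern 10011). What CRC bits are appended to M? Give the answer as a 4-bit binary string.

0010

Append 4 zeros: 11000100110000. Divide by 10011 (XOR where the leading bit is 1):
  pos 0: 11000 XOR 10011 = 01011
  pos 1: 10111 XOR 10011 = 00100
  pos 3: 10000 XOR 10011 = 00011
  pos 6: 11110 XOR 10011 = 01101
  pos 7: 11010 XOR 10011 = 01001
  pos 8: 10010 XOR 10011 = 00001
Remainder (last 4 bits) = 0010. This is the CRC / FCS.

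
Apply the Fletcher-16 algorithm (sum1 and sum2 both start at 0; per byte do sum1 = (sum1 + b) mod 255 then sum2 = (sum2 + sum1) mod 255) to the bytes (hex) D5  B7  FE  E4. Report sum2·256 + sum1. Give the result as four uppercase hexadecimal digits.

Running sums (mod 255):
  after byte 0 (D5): sum1=213, sum2=213
  after byte 1 (B7): sum1=141, sum2=99
  after byte 2 (FE): sum1=140, sum2=239
  after byte 3 (E4): sum1=113, sum2=97
Checksum = sum2·256 + sum1 = 97·256 + 113 = 24945 = 0x6171.

6171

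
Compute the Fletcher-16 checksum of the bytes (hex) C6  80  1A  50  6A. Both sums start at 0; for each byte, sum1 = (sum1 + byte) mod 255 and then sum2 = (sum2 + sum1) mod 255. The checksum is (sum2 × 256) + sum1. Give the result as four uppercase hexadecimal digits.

3D1C

Running sums (mod 255):
  after byte 0 (C6): sum1=198, sum2=198
  after byte 1 (80): sum1=71, sum2=14
  after byte 2 (1A): sum1=97, sum2=111
  after byte 3 (50): sum1=177, sum2=33
  after byte 4 (6A): sum1=28, sum2=61
Checksum = sum2·256 + sum1 = 61·256 + 28 = 15644 = 0x3D1C.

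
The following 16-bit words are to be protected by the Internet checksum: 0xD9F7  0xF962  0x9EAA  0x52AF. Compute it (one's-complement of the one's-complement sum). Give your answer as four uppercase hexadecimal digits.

One's-complement addition (fold any carry out of bit 15 back into bit 0):
  0xD9F7 + 0xF962 = 0x1D359 → wrap carry → 0xD35A
  0xD35A + 0x9EAA = 0x17204 → wrap carry → 0x7205
  0x7205 + 0x52AF = 0x0C4B4
One's-complement sum = 0xC4B4.
Checksum = ~0xC4B4 & 0xFFFF = 0x3B4B.

3B4B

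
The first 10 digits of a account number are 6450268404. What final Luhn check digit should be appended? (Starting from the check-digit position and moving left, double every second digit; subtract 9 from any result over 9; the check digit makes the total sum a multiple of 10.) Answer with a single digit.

2

Partial digits right→left: 4 0 4 8 6 2 0 5 4 6
Double every second digit counting from the check-digit position (so the 1st, 3rd, 5th, ... of the partial from the right).
  doubled (with −9 where >9): 8 8 3 0 8 → sum 27
  kept as-is: 0 8 2 5 6 → sum 21
Total = 27 + 21 = 48.
Check digit = (10 − (48 mod 10)) mod 10 = 2.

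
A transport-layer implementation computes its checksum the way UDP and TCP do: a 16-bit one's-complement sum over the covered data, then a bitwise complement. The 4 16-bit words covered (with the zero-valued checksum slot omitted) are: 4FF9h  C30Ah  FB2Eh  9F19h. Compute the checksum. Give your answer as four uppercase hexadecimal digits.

One's-complement addition (fold any carry out of bit 15 back into bit 0):
  0x4FF9 + 0xC30A = 0x11303 → wrap carry → 0x1304
  0x1304 + 0xFB2E = 0x10E32 → wrap carry → 0x0E33
  0x0E33 + 0x9F19 = 0x0AD4C
One's-complement sum = 0xAD4C.
Checksum = ~0xAD4C & 0xFFFF = 0x52B3.

52B3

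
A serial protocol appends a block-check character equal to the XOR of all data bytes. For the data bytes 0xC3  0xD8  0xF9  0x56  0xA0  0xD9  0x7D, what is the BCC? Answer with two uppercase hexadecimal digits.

XOR the bytes together:
  start with 0xC3
  0xC3 ⊕ 0xD8 = 0x1B
  0x1B ⊕ 0xF9 = 0xE2
  0xE2 ⊕ 0x56 = 0xB4
  0xB4 ⊕ 0xA0 = 0x14
  0x14 ⊕ 0xD9 = 0xCD
  0xCD ⊕ 0x7D = 0xB0

B0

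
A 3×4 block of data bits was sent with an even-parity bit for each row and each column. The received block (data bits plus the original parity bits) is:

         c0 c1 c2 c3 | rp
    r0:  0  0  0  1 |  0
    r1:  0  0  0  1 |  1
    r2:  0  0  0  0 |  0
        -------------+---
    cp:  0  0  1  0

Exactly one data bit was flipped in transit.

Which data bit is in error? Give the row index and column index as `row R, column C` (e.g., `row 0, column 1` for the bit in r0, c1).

row 0, column 2

Recompute each row's even parity and compare to rp:
  r0: data parity 1, sent rp 0 → mismatch
  r1: data parity 1, sent rp 1 → ok
  r2: data parity 0, sent rp 0 → ok
Recompute each column's even parity and compare to cp:
  c0: data parity 0, sent cp 0 → ok
  c1: data parity 0, sent cp 0 → ok
  c2: data parity 0, sent cp 1 → mismatch
  c3: data parity 0, sent cp 0 → ok
Exactly one row (r0) and one column (c2) fail → the flipped bit is at their intersection.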